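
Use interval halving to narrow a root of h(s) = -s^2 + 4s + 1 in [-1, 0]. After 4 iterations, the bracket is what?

[-0.25, -0.1875]

s = -0.5 gives h = -1.25, negative; keep [-0.5, 0]
s = -0.25 gives h = -0.0625, negative; keep [-0.25, 0]
s = -0.125 gives h = 0.484375, positive; keep [-0.25, -0.125]
s = -0.1875 gives h = 0.2148, positive; keep [-0.25, -0.1875]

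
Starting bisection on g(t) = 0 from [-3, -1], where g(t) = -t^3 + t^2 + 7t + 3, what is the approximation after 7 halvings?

-1.890625

m = -2, g(m) = 1 (+); new bracket [-2, -1]
m = -1.5, g(m) = -1.875 (−); new bracket [-2, -1.5]
m = -1.75, g(m) = -0.828125 (−); new bracket [-2, -1.75]
m = -1.875, g(m) = -0.0176 (−); new bracket [-2, -1.875]
m = -1.9375, g(m) = 0.4646 (+); new bracket [-1.9375, -1.875]
m = -1.90625, g(m) = 0.2169 (+); new bracket [-1.90625, -1.875]
m = -1.890625, g(m) = 0.0981 (+); new bracket [-1.890625, -1.875]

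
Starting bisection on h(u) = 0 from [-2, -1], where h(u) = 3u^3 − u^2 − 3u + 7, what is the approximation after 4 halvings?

-1.4375

u = -1.5 gives h = -0.875, negative; keep [-1.5, -1]
u = -1.25 gives h = 3.328125, positive; keep [-1.5, -1.25]
u = -1.375 gives h = 1.435547, positive; keep [-1.5, -1.375]
u = -1.4375 gives h = 0.3347, positive; keep [-1.5, -1.4375]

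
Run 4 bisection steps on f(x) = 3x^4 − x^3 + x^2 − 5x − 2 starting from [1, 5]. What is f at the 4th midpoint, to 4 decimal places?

-1.3164

m = 3, f(m) = 208 (+); new bracket [1, 3]
m = 2, f(m) = 32 (+); new bracket [1, 2]
m = 1.5, f(m) = 4.5625 (+); new bracket [1, 1.5]
m = 1.25, f(m) = -1.3164 (−); new bracket [1.25, 1.5]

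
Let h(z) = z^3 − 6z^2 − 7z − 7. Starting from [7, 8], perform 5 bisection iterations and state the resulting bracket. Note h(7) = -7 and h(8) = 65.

midpoint 7.5: h = 24.875 > 0 → [7, 7.5]
midpoint 7.25: h = 7.953125 > 0 → [7, 7.25]
midpoint 7.125: h = 0.236328 > 0 → [7, 7.125]
midpoint 7.0625: h = -3.4412 < 0 → [7.0625, 7.125]
midpoint 7.09375: h = -1.6173 < 0 → [7.09375, 7.125]

[7.09375, 7.125]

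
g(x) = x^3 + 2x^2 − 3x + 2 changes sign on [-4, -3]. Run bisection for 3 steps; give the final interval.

g(-3.5) = -5.875 < 0, so the root lies in [-3.5, -3]
g(-3.25) = -1.453125 < 0, so the root lies in [-3.25, -3]
g(-3.125) = 0.388672 > 0, so the root lies in [-3.25, -3.125]

[-3.25, -3.125]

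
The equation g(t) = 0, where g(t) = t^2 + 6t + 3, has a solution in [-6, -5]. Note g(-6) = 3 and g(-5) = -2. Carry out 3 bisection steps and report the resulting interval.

midpoint -5.5: g = 0.25 > 0 → [-5.5, -5]
midpoint -5.25: g = -0.9375 < 0 → [-5.5, -5.25]
midpoint -5.375: g = -0.359375 < 0 → [-5.5, -5.375]

[-5.5, -5.375]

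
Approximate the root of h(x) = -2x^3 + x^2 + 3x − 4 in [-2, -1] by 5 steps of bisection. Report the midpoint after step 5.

-1.46875

m = -1.5, h(m) = 0.5 (+); new bracket [-1.5, -1]
m = -1.25, h(m) = -2.28125 (−); new bracket [-1.5, -1.25]
m = -1.375, h(m) = -1.035156 (−); new bracket [-1.5, -1.375]
m = -1.4375, h(m) = -0.3052 (−); new bracket [-1.5, -1.4375]
m = -1.46875, h(m) = 0.0878 (+); new bracket [-1.46875, -1.4375]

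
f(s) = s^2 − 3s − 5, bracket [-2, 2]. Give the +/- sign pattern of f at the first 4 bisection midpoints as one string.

--++

f(0) = -5 < 0, so the root lies in [-2, 0]
f(-1) = -1 < 0, so the root lies in [-2, -1]
f(-1.5) = 1.75 > 0, so the root lies in [-1.5, -1]
f(-1.25) = 0.3125 > 0, so the root lies in [-1.25, -1]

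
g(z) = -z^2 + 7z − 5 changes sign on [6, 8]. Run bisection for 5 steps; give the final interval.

[6.1875, 6.25]

midpoint 7: g = -5 < 0 → [6, 7]
midpoint 6.5: g = -1.75 < 0 → [6, 6.5]
midpoint 6.25: g = -0.3125 < 0 → [6, 6.25]
midpoint 6.125: g = 0.3594 > 0 → [6.125, 6.25]
midpoint 6.1875: g = 0.0273 > 0 → [6.1875, 6.25]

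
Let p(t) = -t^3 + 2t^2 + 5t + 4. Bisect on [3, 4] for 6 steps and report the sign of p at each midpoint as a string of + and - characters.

midpoint 3.5: p = 3.125 > 0 → [3.5, 4]
midpoint 3.75: p = -1.859375 < 0 → [3.5, 3.75]
midpoint 3.625: p = 0.771484 > 0 → [3.625, 3.75]
midpoint 3.6875: p = -0.5085 < 0 → [3.625, 3.6875]
midpoint 3.65625: p = 0.1402 > 0 → [3.65625, 3.6875]
midpoint 3.671875: p = -0.182 < 0 → [3.65625, 3.671875]

+-+-+-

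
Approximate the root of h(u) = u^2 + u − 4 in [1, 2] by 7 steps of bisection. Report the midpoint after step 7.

1.5546875

u = 1.5 gives h = -0.25, negative; keep [1.5, 2]
u = 1.75 gives h = 0.8125, positive; keep [1.5, 1.75]
u = 1.625 gives h = 0.265625, positive; keep [1.5, 1.625]
u = 1.5625 gives h = 0.0039, positive; keep [1.5, 1.5625]
u = 1.53125 gives h = -0.124, negative; keep [1.53125, 1.5625]
u = 1.546875 gives h = -0.0603, negative; keep [1.546875, 1.5625]
u = 1.5546875 gives h = -0.0283, negative; keep [1.5546875, 1.5625]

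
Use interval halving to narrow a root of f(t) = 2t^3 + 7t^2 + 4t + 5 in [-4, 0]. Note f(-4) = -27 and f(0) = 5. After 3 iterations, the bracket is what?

[-3.5, -3]

f(-2) = 9 > 0, so the root lies in [-4, -2]
f(-3) = 2 > 0, so the root lies in [-4, -3]
f(-3.5) = -9 < 0, so the root lies in [-3.5, -3]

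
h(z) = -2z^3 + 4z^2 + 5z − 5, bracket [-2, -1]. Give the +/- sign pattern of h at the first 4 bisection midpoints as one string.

+-+-

h(-1.5) = 3.25 > 0, so the root lies in [-1.5, -1]
h(-1.25) = -1.09375 < 0, so the root lies in [-1.5, -1.25]
h(-1.375) = 0.886719 > 0, so the root lies in [-1.375, -1.25]
h(-1.3125) = -0.1499 < 0, so the root lies in [-1.375, -1.3125]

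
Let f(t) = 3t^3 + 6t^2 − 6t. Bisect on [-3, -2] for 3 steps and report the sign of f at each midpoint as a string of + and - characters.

midpoint -2.5: f = 5.625 > 0 → [-3, -2.5]
midpoint -2.75: f = -0.515625 < 0 → [-2.75, -2.5]
midpoint -2.625: f = 2.830078 > 0 → [-2.75, -2.625]

+-+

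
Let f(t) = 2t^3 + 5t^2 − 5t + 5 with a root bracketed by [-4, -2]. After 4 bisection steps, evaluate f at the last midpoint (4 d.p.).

t = -3 gives f = 11, positive; keep [-4, -3]
t = -3.5 gives f = -2, negative; keep [-3.5, -3]
t = -3.25 gives f = 5.40625, positive; keep [-3.5, -3.25]
t = -3.375 gives f = 1.9414, positive; keep [-3.5, -3.375]

1.9414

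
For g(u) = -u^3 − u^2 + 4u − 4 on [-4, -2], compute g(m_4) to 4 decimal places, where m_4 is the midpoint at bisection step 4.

midpoint -3: g = 2 > 0 → [-3, -2]
midpoint -2.5: g = -4.625 < 0 → [-3, -2.5]
midpoint -2.75: g = -1.765625 < 0 → [-3, -2.75]
midpoint -2.875: g = -0.002 < 0 → [-3, -2.875]

-0.0020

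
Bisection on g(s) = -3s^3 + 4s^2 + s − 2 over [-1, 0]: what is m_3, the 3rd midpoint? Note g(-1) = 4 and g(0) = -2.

-0.625

m = -0.5, g(m) = -1.125 (−); new bracket [-1, -0.5]
m = -0.75, g(m) = 0.765625 (+); new bracket [-0.75, -0.5]
m = -0.625, g(m) = -0.330078 (−); new bracket [-0.75, -0.625]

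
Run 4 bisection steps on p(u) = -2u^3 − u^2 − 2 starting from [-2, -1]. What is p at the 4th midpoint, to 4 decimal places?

m = -1.5, p(m) = 2.5 (+); new bracket [-1.5, -1]
m = -1.25, p(m) = 0.34375 (+); new bracket [-1.25, -1]
m = -1.125, p(m) = -0.417969 (−); new bracket [-1.25, -1.125]
m = -1.1875, p(m) = -0.061 (−); new bracket [-1.25, -1.1875]

-0.0610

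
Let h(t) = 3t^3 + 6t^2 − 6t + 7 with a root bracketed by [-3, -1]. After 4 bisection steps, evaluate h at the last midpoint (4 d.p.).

2.5527

t = -2 gives h = 19, positive; keep [-3, -2]
t = -2.5 gives h = 12.625, positive; keep [-3, -2.5]
t = -2.75 gives h = 6.484375, positive; keep [-3, -2.75]
t = -2.875 gives h = 2.5527, positive; keep [-3, -2.875]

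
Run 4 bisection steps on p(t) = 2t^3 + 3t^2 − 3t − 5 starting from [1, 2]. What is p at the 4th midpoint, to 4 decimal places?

p(1.5) = 4 > 0, so the root lies in [1, 1.5]
p(1.25) = -0.15625 < 0, so the root lies in [1.25, 1.5]
p(1.375) = 1.746094 > 0, so the root lies in [1.25, 1.375]
p(1.3125) = 0.7524 > 0, so the root lies in [1.25, 1.3125]

0.7524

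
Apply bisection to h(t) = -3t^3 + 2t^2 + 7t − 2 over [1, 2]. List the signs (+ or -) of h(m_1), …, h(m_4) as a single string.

++--

t = 1.5 gives h = 2.875, positive; keep [1.5, 2]
t = 1.75 gives h = 0.296875, positive; keep [1.75, 2]
t = 1.875 gives h = -1.619141, negative; keep [1.75, 1.875]
t = 1.8125 gives h = -0.6052, negative; keep [1.75, 1.8125]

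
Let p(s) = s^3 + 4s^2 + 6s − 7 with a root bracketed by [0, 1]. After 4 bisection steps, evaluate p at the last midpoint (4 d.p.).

p(0.5) = -2.875 < 0, so the root lies in [0.5, 1]
p(0.75) = 0.171875 > 0, so the root lies in [0.5, 0.75]
p(0.625) = -1.443359 < 0, so the root lies in [0.625, 0.75]
p(0.6875) = -0.6594 < 0, so the root lies in [0.6875, 0.75]

-0.6594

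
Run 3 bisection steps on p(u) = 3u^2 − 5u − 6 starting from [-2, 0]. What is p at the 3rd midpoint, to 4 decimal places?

m = -1, p(m) = 2 (+); new bracket [-1, 0]
m = -0.5, p(m) = -2.75 (−); new bracket [-1, -0.5]
m = -0.75, p(m) = -0.5625 (−); new bracket [-1, -0.75]

-0.5625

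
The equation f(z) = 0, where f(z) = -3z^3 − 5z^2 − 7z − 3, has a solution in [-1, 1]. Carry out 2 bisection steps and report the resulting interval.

[-1, -0.5]

m = 0, f(m) = -3 (−); new bracket [-1, 0]
m = -0.5, f(m) = -0.375 (−); new bracket [-1, -0.5]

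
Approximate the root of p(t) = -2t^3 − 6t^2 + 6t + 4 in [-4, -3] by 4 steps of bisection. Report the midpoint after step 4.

midpoint -3.5: p = -4.75 < 0 → [-4, -3.5]
midpoint -3.75: p = 2.59375 > 0 → [-3.75, -3.5]
midpoint -3.625: p = -1.324219 < 0 → [-3.75, -3.625]
midpoint -3.6875: p = 0.5718 > 0 → [-3.6875, -3.625]

-3.6875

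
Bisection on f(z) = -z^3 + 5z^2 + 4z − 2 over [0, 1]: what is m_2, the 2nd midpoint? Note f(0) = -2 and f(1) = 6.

0.25

z = 0.5 gives f = 1.125, positive; keep [0, 0.5]
z = 0.25 gives f = -0.703125, negative; keep [0.25, 0.5]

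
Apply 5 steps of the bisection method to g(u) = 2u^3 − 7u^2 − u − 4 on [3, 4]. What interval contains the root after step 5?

midpoint 3.5: g = -7.5 < 0 → [3.5, 4]
midpoint 3.75: g = -0.71875 < 0 → [3.75, 4]
midpoint 3.875: g = 3.386719 > 0 → [3.75, 3.875]
midpoint 3.8125: g = 1.272 > 0 → [3.75, 3.8125]
midpoint 3.78125: g = 0.2613 > 0 → [3.75, 3.78125]

[3.75, 3.78125]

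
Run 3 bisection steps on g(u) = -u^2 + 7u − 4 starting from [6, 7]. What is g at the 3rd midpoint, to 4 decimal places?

g(6.5) = -0.75 < 0, so the root lies in [6, 6.5]
g(6.25) = 0.6875 > 0, so the root lies in [6.25, 6.5]
g(6.375) = -0.015625 < 0, so the root lies in [6.25, 6.375]

-0.0156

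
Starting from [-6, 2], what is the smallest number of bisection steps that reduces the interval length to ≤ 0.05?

8

Width after n steps is 8/2^n. Need 2^n ≥ 8/0.05 = 160.
2^7 = 128 < 160 ≤ 2^8 = 256, so n = 8.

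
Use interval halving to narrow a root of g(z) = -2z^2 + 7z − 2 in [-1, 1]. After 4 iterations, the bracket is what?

z = 0 gives g = -2, negative; keep [0, 1]
z = 0.5 gives g = 1, positive; keep [0, 0.5]
z = 0.25 gives g = -0.375, negative; keep [0.25, 0.5]
z = 0.375 gives g = 0.3438, positive; keep [0.25, 0.375]

[0.25, 0.375]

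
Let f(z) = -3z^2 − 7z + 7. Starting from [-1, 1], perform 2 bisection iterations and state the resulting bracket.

[0.5, 1]

z = 0 gives f = 7, positive; keep [0, 1]
z = 0.5 gives f = 2.75, positive; keep [0.5, 1]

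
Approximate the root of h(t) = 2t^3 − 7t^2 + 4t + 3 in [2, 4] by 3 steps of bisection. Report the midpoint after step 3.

2.25

h(3) = 6 > 0, so the root lies in [2, 3]
h(2.5) = 0.5 > 0, so the root lies in [2, 2.5]
h(2.25) = -0.65625 < 0, so the root lies in [2.25, 2.5]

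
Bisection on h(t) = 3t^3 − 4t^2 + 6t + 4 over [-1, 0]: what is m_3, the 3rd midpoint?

m = -0.5, h(m) = -0.375 (−); new bracket [-0.5, 0]
m = -0.25, h(m) = 2.203125 (+); new bracket [-0.5, -0.25]
m = -0.375, h(m) = 1.029297 (+); new bracket [-0.5, -0.375]

-0.375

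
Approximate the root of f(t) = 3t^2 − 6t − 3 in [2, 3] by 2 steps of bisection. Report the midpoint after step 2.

2.25

f(2.5) = 0.75 > 0, so the root lies in [2, 2.5]
f(2.25) = -1.3125 < 0, so the root lies in [2.25, 2.5]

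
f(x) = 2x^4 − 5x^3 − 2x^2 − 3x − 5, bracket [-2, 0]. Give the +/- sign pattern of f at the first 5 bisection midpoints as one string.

f(-1) = 3 > 0, so the root lies in [-1, 0]
f(-0.5) = -3.25 < 0, so the root lies in [-1, -0.5]
f(-0.75) = -1.132812 < 0, so the root lies in [-1, -0.75]
f(-0.875) = 0.6157 > 0, so the root lies in [-0.875, -0.75]
f(-0.8125) = -0.3293 < 0, so the root lies in [-0.875, -0.8125]

+--+-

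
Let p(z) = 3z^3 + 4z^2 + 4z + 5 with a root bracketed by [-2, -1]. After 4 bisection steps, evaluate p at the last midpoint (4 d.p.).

p(-1.5) = -2.125 < 0, so the root lies in [-1.5, -1]
p(-1.25) = 0.390625 > 0, so the root lies in [-1.5, -1.25]
p(-1.375) = -0.736328 < 0, so the root lies in [-1.375, -1.25]
p(-1.3125) = -0.1423 < 0, so the root lies in [-1.3125, -1.25]

-0.1423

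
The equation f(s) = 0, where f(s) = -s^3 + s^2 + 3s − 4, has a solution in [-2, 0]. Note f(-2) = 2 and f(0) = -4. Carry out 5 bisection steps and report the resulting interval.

[-1.875, -1.8125]

m = -1, f(m) = -5 (−); new bracket [-2, -1]
m = -1.5, f(m) = -2.875 (−); new bracket [-2, -1.5]
m = -1.75, f(m) = -0.828125 (−); new bracket [-2, -1.75]
m = -1.875, f(m) = 0.4824 (+); new bracket [-1.875, -1.75]
m = -1.8125, f(m) = -0.198 (−); new bracket [-1.875, -1.8125]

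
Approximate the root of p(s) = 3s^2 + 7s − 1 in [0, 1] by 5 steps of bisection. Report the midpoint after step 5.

0.15625

midpoint 0.5: p = 3.25 > 0 → [0, 0.5]
midpoint 0.25: p = 0.9375 > 0 → [0, 0.25]
midpoint 0.125: p = -0.078125 < 0 → [0.125, 0.25]
midpoint 0.1875: p = 0.418 > 0 → [0.125, 0.1875]
midpoint 0.15625: p = 0.167 > 0 → [0.125, 0.15625]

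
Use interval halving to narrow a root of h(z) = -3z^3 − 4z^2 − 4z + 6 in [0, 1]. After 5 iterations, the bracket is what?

m = 0.5, h(m) = 2.625 (+); new bracket [0.5, 1]
m = 0.75, h(m) = -0.515625 (−); new bracket [0.5, 0.75]
m = 0.625, h(m) = 1.205078 (+); new bracket [0.625, 0.75]
m = 0.6875, h(m) = 0.3845 (+); new bracket [0.6875, 0.75]
m = 0.71875, h(m) = -0.0553 (−); new bracket [0.6875, 0.71875]

[0.6875, 0.71875]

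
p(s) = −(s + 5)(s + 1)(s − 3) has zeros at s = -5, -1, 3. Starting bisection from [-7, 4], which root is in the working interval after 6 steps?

s = -1.5 gives p = -7.875, negative; keep [-7, -1.5]
s = -4.25 gives p = -17.671875, negative; keep [-7, -4.25]
s = -5.625 gives p = 24.931641, positive; keep [-5.625, -4.25]
s = -4.9375 gives p = -1.9534, negative; keep [-5.625, -4.9375]
s = -5.28125 gives p = 9.9715, positive; keep [-5.28125, -4.9375]
s = -5.109375 gives p = 3.6449, positive; keep [-5.109375, -4.9375]

-5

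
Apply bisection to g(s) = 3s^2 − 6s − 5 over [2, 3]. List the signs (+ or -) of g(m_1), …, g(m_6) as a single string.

s = 2.5 gives g = -1.25, negative; keep [2.5, 3]
s = 2.75 gives g = 1.1875, positive; keep [2.5, 2.75]
s = 2.625 gives g = -0.078125, negative; keep [2.625, 2.75]
s = 2.6875 gives g = 0.543, positive; keep [2.625, 2.6875]
s = 2.65625 gives g = 0.2295, positive; keep [2.625, 2.65625]
s = 2.640625 gives g = 0.075, positive; keep [2.625, 2.640625]

-+-+++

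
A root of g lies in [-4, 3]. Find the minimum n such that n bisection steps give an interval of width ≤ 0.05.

Width after n steps is 7/2^n. Need 2^n ≥ 7/0.05 = 140.
2^7 = 128 < 140 ≤ 2^8 = 256, so n = 8.

8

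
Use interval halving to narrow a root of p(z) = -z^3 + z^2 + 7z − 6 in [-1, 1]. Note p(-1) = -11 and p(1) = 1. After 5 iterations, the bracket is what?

[0.8125, 0.875]

p(0) = -6 < 0, so the root lies in [0, 1]
p(0.5) = -2.375 < 0, so the root lies in [0.5, 1]
p(0.75) = -0.609375 < 0, so the root lies in [0.75, 1]
p(0.875) = 0.2207 > 0, so the root lies in [0.75, 0.875]
p(0.8125) = -0.1887 < 0, so the root lies in [0.8125, 0.875]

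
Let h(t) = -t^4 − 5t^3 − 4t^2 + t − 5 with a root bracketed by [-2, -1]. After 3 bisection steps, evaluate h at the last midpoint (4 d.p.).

-0.3381

m = -1.5, h(m) = -3.6875 (−); new bracket [-2, -1.5]
m = -1.75, h(m) = -1.582031 (−); new bracket [-2, -1.75]
m = -1.875, h(m) = -0.338135 (−); new bracket [-2, -1.875]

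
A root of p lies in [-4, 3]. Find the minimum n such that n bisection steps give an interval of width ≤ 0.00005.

Width after n steps is 7/2^n. Need 2^n ≥ 7/0.00005 = 140000.
2^17 = 131072 < 140000 ≤ 2^18 = 262144, so n = 18.

18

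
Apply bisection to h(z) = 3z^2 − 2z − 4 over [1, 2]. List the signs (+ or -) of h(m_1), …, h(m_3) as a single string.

midpoint 1.5: h = -0.25 < 0 → [1.5, 2]
midpoint 1.75: h = 1.6875 > 0 → [1.5, 1.75]
midpoint 1.625: h = 0.671875 > 0 → [1.5, 1.625]

-++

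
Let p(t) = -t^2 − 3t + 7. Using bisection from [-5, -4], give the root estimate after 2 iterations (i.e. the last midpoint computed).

m = -4.5, p(m) = 0.25 (+); new bracket [-5, -4.5]
m = -4.75, p(m) = -1.3125 (−); new bracket [-4.75, -4.5]

-4.75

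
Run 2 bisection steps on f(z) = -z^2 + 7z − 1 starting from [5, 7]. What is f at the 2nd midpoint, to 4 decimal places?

2.2500

z = 6 gives f = 5, positive; keep [6, 7]
z = 6.5 gives f = 2.25, positive; keep [6.5, 7]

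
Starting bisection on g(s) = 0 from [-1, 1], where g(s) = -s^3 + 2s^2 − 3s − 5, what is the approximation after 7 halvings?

-0.890625

midpoint 0: g = -5 < 0 → [-1, 0]
midpoint -0.5: g = -2.875 < 0 → [-1, -0.5]
midpoint -0.75: g = -1.203125 < 0 → [-1, -0.75]
midpoint -0.875: g = -0.1738 < 0 → [-1, -0.875]
midpoint -0.9375: g = 0.3943 > 0 → [-0.9375, -0.875]
midpoint -0.90625: g = 0.1056 > 0 → [-0.90625, -0.875]
midpoint -0.890625: g = -0.0352 < 0 → [-0.90625, -0.890625]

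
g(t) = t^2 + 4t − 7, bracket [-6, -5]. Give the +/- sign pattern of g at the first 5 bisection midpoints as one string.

m = -5.5, g(m) = 1.25 (+); new bracket [-5.5, -5]
m = -5.25, g(m) = -0.4375 (−); new bracket [-5.5, -5.25]
m = -5.375, g(m) = 0.390625 (+); new bracket [-5.375, -5.25]
m = -5.3125, g(m) = -0.0273 (−); new bracket [-5.375, -5.3125]
m = -5.34375, g(m) = 0.1807 (+); new bracket [-5.34375, -5.3125]

+-+-+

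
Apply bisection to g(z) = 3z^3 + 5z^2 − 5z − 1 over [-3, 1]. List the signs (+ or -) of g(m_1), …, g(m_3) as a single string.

midpoint -1: g = 6 > 0 → [-3, -1]
midpoint -2: g = 5 > 0 → [-3, -2]
midpoint -2.5: g = -4.125 < 0 → [-2.5, -2]

++-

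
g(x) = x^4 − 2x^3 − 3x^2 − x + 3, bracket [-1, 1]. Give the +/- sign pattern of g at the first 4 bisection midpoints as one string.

+++-

g(0) = 3 > 0, so the root lies in [0, 1]
g(0.5) = 1.5625 > 0, so the root lies in [0.5, 1]
g(0.75) = 0.035156 > 0, so the root lies in [0.75, 1]
g(0.875) = -0.9255 < 0, so the root lies in [0.75, 0.875]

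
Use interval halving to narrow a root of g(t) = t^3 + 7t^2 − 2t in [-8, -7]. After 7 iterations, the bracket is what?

[-7.28125, -7.2734375]

midpoint -7.5: g = -13.125 < 0 → [-7.5, -7]
midpoint -7.25: g = 1.359375 > 0 → [-7.5, -7.25]
midpoint -7.375: g = -5.646484 < 0 → [-7.375, -7.25]
midpoint -7.3125: g = -2.0852 < 0 → [-7.3125, -7.25]
midpoint -7.28125: g = -0.3484 < 0 → [-7.28125, -7.25]
midpoint -7.265625: g = 0.5091 > 0 → [-7.28125, -7.265625]
midpoint -7.2734375: g = 0.0812 > 0 → [-7.28125, -7.2734375]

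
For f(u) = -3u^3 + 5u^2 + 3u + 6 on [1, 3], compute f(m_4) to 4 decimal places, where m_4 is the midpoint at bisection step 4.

u = 2 gives f = 8, positive; keep [2, 3]
u = 2.5 gives f = -2.125, negative; keep [2, 2.5]
u = 2.25 gives f = 3.890625, positive; keep [2.25, 2.5]
u = 2.375 gives f = 1.1387, positive; keep [2.375, 2.5]

1.1387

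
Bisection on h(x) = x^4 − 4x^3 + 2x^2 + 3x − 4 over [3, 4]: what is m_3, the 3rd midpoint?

3.125

h(3.5) = 9.5625 > 0, so the root lies in [3, 3.5]
h(3.25) = 1.128906 > 0, so the root lies in [3, 3.25]
h(3.125) = -1.796631 < 0, so the root lies in [3.125, 3.25]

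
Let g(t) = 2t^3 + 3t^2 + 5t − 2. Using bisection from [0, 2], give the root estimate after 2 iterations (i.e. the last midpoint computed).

midpoint 1: g = 8 > 0 → [0, 1]
midpoint 0.5: g = 1.5 > 0 → [0, 0.5]

0.5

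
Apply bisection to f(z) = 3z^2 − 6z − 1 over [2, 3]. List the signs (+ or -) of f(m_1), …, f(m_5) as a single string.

++-++

z = 2.5 gives f = 2.75, positive; keep [2, 2.5]
z = 2.25 gives f = 0.6875, positive; keep [2, 2.25]
z = 2.125 gives f = -0.203125, negative; keep [2.125, 2.25]
z = 2.1875 gives f = 0.2305, positive; keep [2.125, 2.1875]
z = 2.15625 gives f = 0.0107, positive; keep [2.125, 2.15625]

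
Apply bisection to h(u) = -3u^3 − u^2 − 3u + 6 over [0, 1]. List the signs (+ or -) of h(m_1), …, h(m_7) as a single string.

u = 0.5 gives h = 3.875, positive; keep [0.5, 1]
u = 0.75 gives h = 1.921875, positive; keep [0.75, 1]
u = 0.875 gives h = 0.599609, positive; keep [0.875, 1]
u = 0.9375 gives h = -0.1633, negative; keep [0.875, 0.9375]
u = 0.90625 gives h = 0.2271, positive; keep [0.90625, 0.9375]
u = 0.921875 gives h = 0.0341, positive; keep [0.921875, 0.9375]
u = 0.9296875 gives h = -0.064, negative; keep [0.921875, 0.9296875]

+++-++-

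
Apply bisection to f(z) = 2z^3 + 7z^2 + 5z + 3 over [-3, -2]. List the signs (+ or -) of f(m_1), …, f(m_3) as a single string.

f(-2.5) = 3 > 0, so the root lies in [-3, -2.5]
f(-2.75) = 0.59375 > 0, so the root lies in [-3, -2.75]
f(-2.875) = -1.042969 < 0, so the root lies in [-2.875, -2.75]

++-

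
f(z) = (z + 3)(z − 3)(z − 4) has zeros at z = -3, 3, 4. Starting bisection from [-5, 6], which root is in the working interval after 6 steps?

-3

midpoint 0.5: f = 30.625 > 0 → [-5, 0.5]
midpoint -2.25: f = 24.609375 > 0 → [-5, -2.25]
midpoint -3.625: f = -31.572266 < 0 → [-3.625, -2.25]
midpoint -2.9375: f = 2.5745 > 0 → [-3.625, -2.9375]
midpoint -3.28125: f = -12.8631 < 0 → [-3.28125, -2.9375]
midpoint -3.109375: f = -4.7506 < 0 → [-3.109375, -2.9375]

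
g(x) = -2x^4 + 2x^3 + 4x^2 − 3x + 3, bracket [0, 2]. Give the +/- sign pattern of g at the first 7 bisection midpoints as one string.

+++-+++

g(1) = 4 > 0, so the root lies in [1, 2]
g(1.5) = 4.125 > 0, so the root lies in [1.5, 2]
g(1.75) = 1.960938 > 0, so the root lies in [1.75, 2]
g(1.875) = -0.0981 < 0, so the root lies in [1.75, 1.875]
g(1.8125) = 1.0273 > 0, so the root lies in [1.8125, 1.875]
g(1.84375) = 0.4897 > 0, so the root lies in [1.84375, 1.875]
g(1.859375) = 0.2022 > 0, so the root lies in [1.859375, 1.875]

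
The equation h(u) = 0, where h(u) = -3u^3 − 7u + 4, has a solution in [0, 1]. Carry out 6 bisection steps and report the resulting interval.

midpoint 0.5: h = 0.125 > 0 → [0.5, 1]
midpoint 0.75: h = -2.515625 < 0 → [0.5, 0.75]
midpoint 0.625: h = -1.107422 < 0 → [0.5, 0.625]
midpoint 0.5625: h = -0.4714 < 0 → [0.5, 0.5625]
midpoint 0.53125: h = -0.1685 < 0 → [0.5, 0.53125]
midpoint 0.515625: h = -0.0206 < 0 → [0.5, 0.515625]

[0.5, 0.515625]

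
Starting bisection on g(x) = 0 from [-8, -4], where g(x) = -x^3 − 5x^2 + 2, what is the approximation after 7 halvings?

m = -6, g(m) = 38 (+); new bracket [-6, -4]
m = -5, g(m) = 2 (+); new bracket [-5, -4]
m = -4.5, g(m) = -8.125 (−); new bracket [-5, -4.5]
m = -4.75, g(m) = -3.6406 (−); new bracket [-5, -4.75]
m = -4.875, g(m) = -0.9707 (−); new bracket [-5, -4.875]
m = -4.9375, g(m) = 0.4763 (+); new bracket [-4.9375, -4.875]
m = -4.90625, g(m) = -0.2567 (−); new bracket [-4.9375, -4.90625]

-4.90625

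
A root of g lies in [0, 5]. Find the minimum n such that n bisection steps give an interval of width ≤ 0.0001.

Width after n steps is 5/2^n. Need 2^n ≥ 5/0.0001 = 50000.
2^15 = 32768 < 50000 ≤ 2^16 = 65536, so n = 16.

16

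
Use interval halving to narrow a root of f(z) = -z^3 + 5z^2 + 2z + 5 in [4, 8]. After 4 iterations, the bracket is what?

midpoint 6: f = -19 < 0 → [4, 6]
midpoint 5: f = 15 > 0 → [5, 6]
midpoint 5.5: f = 0.875 > 0 → [5.5, 6]
midpoint 5.75: f = -8.2969 < 0 → [5.5, 5.75]

[5.5, 5.75]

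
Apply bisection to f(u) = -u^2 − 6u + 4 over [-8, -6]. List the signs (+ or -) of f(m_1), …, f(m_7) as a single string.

-+--++-

m = -7, f(m) = -3 (−); new bracket [-7, -6]
m = -6.5, f(m) = 0.75 (+); new bracket [-7, -6.5]
m = -6.75, f(m) = -1.0625 (−); new bracket [-6.75, -6.5]
m = -6.625, f(m) = -0.1406 (−); new bracket [-6.625, -6.5]
m = -6.5625, f(m) = 0.3086 (+); new bracket [-6.625, -6.5625]
m = -6.59375, f(m) = 0.085 (+); new bracket [-6.625, -6.59375]
m = -6.609375, f(m) = -0.0276 (−); new bracket [-6.609375, -6.59375]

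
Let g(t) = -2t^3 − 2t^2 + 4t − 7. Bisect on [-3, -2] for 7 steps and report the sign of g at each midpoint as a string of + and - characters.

+--+--+

g(-2.5) = 1.75 > 0, so the root lies in [-2.5, -2]
g(-2.25) = -3.34375 < 0, so the root lies in [-2.5, -2.25]
g(-2.375) = -0.988281 < 0, so the root lies in [-2.5, -2.375]
g(-2.4375) = 0.3315 > 0, so the root lies in [-2.4375, -2.375]
g(-2.40625) = -0.3405 < 0, so the root lies in [-2.4375, -2.40625]
g(-2.421875) = -0.0075 < 0, so the root lies in [-2.4375, -2.421875]
g(-2.4296875) = 0.1612 > 0, so the root lies in [-2.4296875, -2.421875]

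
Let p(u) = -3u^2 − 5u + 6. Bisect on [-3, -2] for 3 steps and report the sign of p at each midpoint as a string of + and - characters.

-++

midpoint -2.5: p = -0.25 < 0 → [-2.5, -2]
midpoint -2.25: p = 2.0625 > 0 → [-2.5, -2.25]
midpoint -2.375: p = 0.953125 > 0 → [-2.5, -2.375]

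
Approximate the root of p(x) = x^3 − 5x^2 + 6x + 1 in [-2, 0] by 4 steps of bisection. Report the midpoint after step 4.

p(-1) = -11 < 0, so the root lies in [-1, 0]
p(-0.5) = -3.375 < 0, so the root lies in [-0.5, 0]
p(-0.25) = -0.828125 < 0, so the root lies in [-0.25, 0]
p(-0.125) = 0.1699 > 0, so the root lies in [-0.25, -0.125]

-0.125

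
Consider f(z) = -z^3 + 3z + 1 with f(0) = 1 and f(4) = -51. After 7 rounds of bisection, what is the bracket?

[1.875, 1.90625]

f(2) = -1 < 0, so the root lies in [0, 2]
f(1) = 3 > 0, so the root lies in [1, 2]
f(1.5) = 2.125 > 0, so the root lies in [1.5, 2]
f(1.75) = 0.8906 > 0, so the root lies in [1.75, 2]
f(1.875) = 0.0332 > 0, so the root lies in [1.875, 2]
f(1.9375) = -0.4607 < 0, so the root lies in [1.875, 1.9375]
f(1.90625) = -0.2082 < 0, so the root lies in [1.875, 1.90625]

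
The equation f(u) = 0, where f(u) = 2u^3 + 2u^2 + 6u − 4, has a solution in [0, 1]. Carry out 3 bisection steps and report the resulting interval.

[0.5, 0.625]

m = 0.5, f(m) = -0.25 (−); new bracket [0.5, 1]
m = 0.75, f(m) = 2.46875 (+); new bracket [0.5, 0.75]
m = 0.625, f(m) = 1.019531 (+); new bracket [0.5, 0.625]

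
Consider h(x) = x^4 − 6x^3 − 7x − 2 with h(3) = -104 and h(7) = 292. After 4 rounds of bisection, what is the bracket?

[6, 6.25]

m = 5, h(m) = -162 (−); new bracket [5, 7]
m = 6, h(m) = -44 (−); new bracket [6, 7]
m = 6.5, h(m) = 89.8125 (+); new bracket [6, 6.5]
m = 6.25, h(m) = 15.2852 (+); new bracket [6, 6.25]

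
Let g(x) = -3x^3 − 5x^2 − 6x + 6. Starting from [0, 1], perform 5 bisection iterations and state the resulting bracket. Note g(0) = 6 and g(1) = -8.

[0.59375, 0.625]

midpoint 0.5: g = 1.375 > 0 → [0.5, 1]
midpoint 0.75: g = -2.578125 < 0 → [0.5, 0.75]
midpoint 0.625: g = -0.435547 < 0 → [0.5, 0.625]
midpoint 0.5625: g = 0.509 > 0 → [0.5625, 0.625]
midpoint 0.59375: g = 0.0468 > 0 → [0.59375, 0.625]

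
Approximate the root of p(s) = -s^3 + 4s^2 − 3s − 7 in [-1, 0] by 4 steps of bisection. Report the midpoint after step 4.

m = -0.5, p(m) = -4.375 (−); new bracket [-1, -0.5]
m = -0.75, p(m) = -2.078125 (−); new bracket [-1, -0.75]
m = -0.875, p(m) = -0.642578 (−); new bracket [-1, -0.875]
m = -0.9375, p(m) = 0.1521 (+); new bracket [-0.9375, -0.875]

-0.9375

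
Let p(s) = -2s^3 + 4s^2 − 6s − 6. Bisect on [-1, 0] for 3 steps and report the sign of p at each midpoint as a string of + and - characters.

p(-0.5) = -1.75 < 0, so the root lies in [-1, -0.5]
p(-0.75) = 1.59375 > 0, so the root lies in [-0.75, -0.5]
p(-0.625) = -0.199219 < 0, so the root lies in [-0.75, -0.625]

-+-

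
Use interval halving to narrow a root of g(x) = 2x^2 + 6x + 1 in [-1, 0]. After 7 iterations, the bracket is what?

midpoint -0.5: g = -1.5 < 0 → [-0.5, 0]
midpoint -0.25: g = -0.375 < 0 → [-0.25, 0]
midpoint -0.125: g = 0.28125 > 0 → [-0.25, -0.125]
midpoint -0.1875: g = -0.0547 < 0 → [-0.1875, -0.125]
midpoint -0.15625: g = 0.1113 > 0 → [-0.1875, -0.15625]
midpoint -0.171875: g = 0.0278 > 0 → [-0.1875, -0.171875]
midpoint -0.1796875: g = -0.0135 < 0 → [-0.1796875, -0.171875]

[-0.1796875, -0.171875]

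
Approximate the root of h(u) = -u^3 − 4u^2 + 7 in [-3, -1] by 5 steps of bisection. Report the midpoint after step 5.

-1.8125

u = -2 gives h = -1, negative; keep [-2, -1]
u = -1.5 gives h = 1.375, positive; keep [-2, -1.5]
u = -1.75 gives h = 0.109375, positive; keep [-2, -1.75]
u = -1.875 gives h = -0.4707, negative; keep [-1.875, -1.75]
u = -1.8125 gives h = -0.1863, negative; keep [-1.8125, -1.75]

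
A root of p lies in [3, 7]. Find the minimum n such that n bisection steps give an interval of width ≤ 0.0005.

13

Width after n steps is 4/2^n. Need 2^n ≥ 4/0.0005 = 8000.
2^12 = 4096 < 8000 ≤ 2^13 = 8192, so n = 13.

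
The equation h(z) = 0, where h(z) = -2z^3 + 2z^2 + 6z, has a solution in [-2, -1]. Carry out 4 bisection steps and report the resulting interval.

midpoint -1.5: h = 2.25 > 0 → [-1.5, -1]
midpoint -1.25: h = -0.46875 < 0 → [-1.5, -1.25]
midpoint -1.375: h = 0.730469 > 0 → [-1.375, -1.25]
midpoint -1.3125: h = 0.0923 > 0 → [-1.3125, -1.25]

[-1.3125, -1.25]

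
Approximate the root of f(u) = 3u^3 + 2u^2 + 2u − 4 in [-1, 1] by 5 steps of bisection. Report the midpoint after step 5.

0.8125

m = 0, f(m) = -4 (−); new bracket [0, 1]
m = 0.5, f(m) = -2.125 (−); new bracket [0.5, 1]
m = 0.75, f(m) = -0.109375 (−); new bracket [0.75, 1]
m = 0.875, f(m) = 1.291 (+); new bracket [0.75, 0.875]
m = 0.8125, f(m) = 0.5544 (+); new bracket [0.75, 0.8125]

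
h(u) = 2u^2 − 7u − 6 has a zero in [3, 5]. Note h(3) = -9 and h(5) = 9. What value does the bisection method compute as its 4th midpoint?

4.125

m = 4, h(m) = -2 (−); new bracket [4, 5]
m = 4.5, h(m) = 3 (+); new bracket [4, 4.5]
m = 4.25, h(m) = 0.375 (+); new bracket [4, 4.25]
m = 4.125, h(m) = -0.8438 (−); new bracket [4.125, 4.25]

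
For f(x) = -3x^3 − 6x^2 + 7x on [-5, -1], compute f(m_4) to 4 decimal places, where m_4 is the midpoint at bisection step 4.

-2.2344

x = -3 gives f = 6, positive; keep [-3, -1]
x = -2 gives f = -14, negative; keep [-3, -2]
x = -2.5 gives f = -8.125, negative; keep [-3, -2.5]
x = -2.75 gives f = -2.2344, negative; keep [-3, -2.75]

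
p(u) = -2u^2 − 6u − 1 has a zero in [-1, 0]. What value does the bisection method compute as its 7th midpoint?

-0.1796875

u = -0.5 gives p = 1.5, positive; keep [-0.5, 0]
u = -0.25 gives p = 0.375, positive; keep [-0.25, 0]
u = -0.125 gives p = -0.28125, negative; keep [-0.25, -0.125]
u = -0.1875 gives p = 0.0547, positive; keep [-0.1875, -0.125]
u = -0.15625 gives p = -0.1113, negative; keep [-0.1875, -0.15625]
u = -0.171875 gives p = -0.0278, negative; keep [-0.1875, -0.171875]
u = -0.1796875 gives p = 0.0135, positive; keep [-0.1796875, -0.171875]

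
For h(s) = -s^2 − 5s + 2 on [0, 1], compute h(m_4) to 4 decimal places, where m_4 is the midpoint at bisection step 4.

0.3398

s = 0.5 gives h = -0.75, negative; keep [0, 0.5]
s = 0.25 gives h = 0.6875, positive; keep [0.25, 0.5]
s = 0.375 gives h = -0.015625, negative; keep [0.25, 0.375]
s = 0.3125 gives h = 0.3398, positive; keep [0.3125, 0.375]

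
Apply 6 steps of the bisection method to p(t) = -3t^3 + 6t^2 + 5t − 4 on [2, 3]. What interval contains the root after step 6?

p(2.5) = -0.875 < 0, so the root lies in [2, 2.5]
p(2.25) = 3.453125 > 0, so the root lies in [2.25, 2.5]
p(2.375) = 1.529297 > 0, so the root lies in [2.375, 2.5]
p(2.4375) = 0.3894 > 0, so the root lies in [2.4375, 2.5]
p(2.46875) = -0.227 < 0, so the root lies in [2.4375, 2.46875]
p(2.453125) = 0.0851 > 0, so the root lies in [2.453125, 2.46875]

[2.453125, 2.46875]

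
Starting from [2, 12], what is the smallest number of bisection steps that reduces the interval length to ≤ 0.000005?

21

Width after n steps is 10/2^n. Need 2^n ≥ 10/0.000005 = 2000000.
2^20 = 1048576 < 2000000 ≤ 2^21 = 2097152, so n = 21.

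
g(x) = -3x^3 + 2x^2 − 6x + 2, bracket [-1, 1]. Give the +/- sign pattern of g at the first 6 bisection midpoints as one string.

+-+-++

m = 0, g(m) = 2 (+); new bracket [0, 1]
m = 0.5, g(m) = -0.875 (−); new bracket [0, 0.5]
m = 0.25, g(m) = 0.578125 (+); new bracket [0.25, 0.5]
m = 0.375, g(m) = -0.127 (−); new bracket [0.25, 0.375]
m = 0.3125, g(m) = 0.2288 (+); new bracket [0.3125, 0.375]
m = 0.34375, g(m) = 0.052 (+); new bracket [0.34375, 0.375]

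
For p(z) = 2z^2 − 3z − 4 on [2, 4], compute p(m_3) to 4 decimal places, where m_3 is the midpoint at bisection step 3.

-0.6250

m = 3, p(m) = 5 (+); new bracket [2, 3]
m = 2.5, p(m) = 1 (+); new bracket [2, 2.5]
m = 2.25, p(m) = -0.625 (−); new bracket [2.25, 2.5]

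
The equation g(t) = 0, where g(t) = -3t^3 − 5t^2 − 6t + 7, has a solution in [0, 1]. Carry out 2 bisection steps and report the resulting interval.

midpoint 0.5: g = 2.375 > 0 → [0.5, 1]
midpoint 0.75: g = -1.578125 < 0 → [0.5, 0.75]

[0.5, 0.75]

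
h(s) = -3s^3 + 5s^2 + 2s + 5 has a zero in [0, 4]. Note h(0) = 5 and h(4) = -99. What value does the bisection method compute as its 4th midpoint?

2.25

h(2) = 5 > 0, so the root lies in [2, 4]
h(3) = -25 < 0, so the root lies in [2, 3]
h(2.5) = -5.625 < 0, so the root lies in [2, 2.5]
h(2.25) = 0.6406 > 0, so the root lies in [2.25, 2.5]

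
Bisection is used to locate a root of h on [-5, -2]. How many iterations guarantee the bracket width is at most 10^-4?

15

Width after n steps is 3/2^n. Need 2^n ≥ 3/10^-4 = 30000.
2^14 = 16384 < 30000 ≤ 2^15 = 32768, so n = 15.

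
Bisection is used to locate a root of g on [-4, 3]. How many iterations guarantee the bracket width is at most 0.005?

11

Width after n steps is 7/2^n. Need 2^n ≥ 7/0.005 = 1400.
2^10 = 1024 < 1400 ≤ 2^11 = 2048, so n = 11.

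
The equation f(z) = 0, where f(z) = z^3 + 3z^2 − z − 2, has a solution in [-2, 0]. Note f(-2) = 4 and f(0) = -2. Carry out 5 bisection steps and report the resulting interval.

[-0.75, -0.6875]

midpoint -1: f = 1 > 0 → [-1, 0]
midpoint -0.5: f = -0.875 < 0 → [-1, -0.5]
midpoint -0.75: f = 0.015625 > 0 → [-0.75, -0.5]
midpoint -0.625: f = -0.4473 < 0 → [-0.75, -0.625]
midpoint -0.6875: f = -0.2195 < 0 → [-0.75, -0.6875]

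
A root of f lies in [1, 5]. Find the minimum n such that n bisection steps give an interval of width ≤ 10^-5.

Width after n steps is 4/2^n. Need 2^n ≥ 4/10^-5 = 400000.
2^18 = 262144 < 400000 ≤ 2^19 = 524288, so n = 19.

19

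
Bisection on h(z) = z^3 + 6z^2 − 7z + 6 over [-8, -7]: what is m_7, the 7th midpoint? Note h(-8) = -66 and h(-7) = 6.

midpoint -7.5: h = -25.875 < 0 → [-7.5, -7]
midpoint -7.25: h = -8.953125 < 0 → [-7.25, -7]
midpoint -7.125: h = -1.236328 < 0 → [-7.125, -7]
midpoint -7.0625: h = 2.4412 > 0 → [-7.125, -7.0625]
midpoint -7.09375: h = 0.6173 > 0 → [-7.125, -7.09375]
midpoint -7.109375: h = -0.3058 < 0 → [-7.109375, -7.09375]
midpoint -7.1015625: h = 0.1567 > 0 → [-7.109375, -7.1015625]

-7.1015625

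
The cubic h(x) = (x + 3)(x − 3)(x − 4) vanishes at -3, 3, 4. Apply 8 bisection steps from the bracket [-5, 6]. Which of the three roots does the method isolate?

-3

h(0.5) = 30.625 > 0, so the root lies in [-5, 0.5]
h(-2.25) = 24.609375 > 0, so the root lies in [-5, -2.25]
h(-3.625) = -31.572266 < 0, so the root lies in [-3.625, -2.25]
h(-2.9375) = 2.5745 > 0, so the root lies in [-3.625, -2.9375]
h(-3.28125) = -12.8631 < 0, so the root lies in [-3.28125, -2.9375]
h(-3.109375) = -4.7506 < 0, so the root lies in [-3.109375, -2.9375]
h(-3.0234375) = -0.9915 < 0, so the root lies in [-3.0234375, -2.9375]
h(-2.98046875) = 0.8154 > 0, so the root lies in [-3.0234375, -2.98046875]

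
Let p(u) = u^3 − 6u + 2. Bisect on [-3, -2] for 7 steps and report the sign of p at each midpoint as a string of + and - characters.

+--++-+

midpoint -2.5: p = 1.375 > 0 → [-3, -2.5]
midpoint -2.75: p = -2.296875 < 0 → [-2.75, -2.5]
midpoint -2.625: p = -0.337891 < 0 → [-2.625, -2.5]
midpoint -2.5625: p = 0.5486 > 0 → [-2.625, -2.5625]
midpoint -2.59375: p = 0.1129 > 0 → [-2.625, -2.59375]
midpoint -2.609375: p = -0.1106 < 0 → [-2.609375, -2.59375]
midpoint -2.6015625: p = 0.0017 > 0 → [-2.609375, -2.6015625]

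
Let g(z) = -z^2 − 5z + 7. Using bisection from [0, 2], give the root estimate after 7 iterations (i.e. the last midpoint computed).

1.140625

z = 1 gives g = 1, positive; keep [1, 2]
z = 1.5 gives g = -2.75, negative; keep [1, 1.5]
z = 1.25 gives g = -0.8125, negative; keep [1, 1.25]
z = 1.125 gives g = 0.1094, positive; keep [1.125, 1.25]
z = 1.1875 gives g = -0.3477, negative; keep [1.125, 1.1875]
z = 1.15625 gives g = -0.1182, negative; keep [1.125, 1.15625]
z = 1.140625 gives g = -0.0042, negative; keep [1.125, 1.140625]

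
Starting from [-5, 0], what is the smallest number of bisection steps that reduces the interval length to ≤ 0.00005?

Width after n steps is 5/2^n. Need 2^n ≥ 5/0.00005 = 100000.
2^16 = 65536 < 100000 ≤ 2^17 = 131072, so n = 17.

17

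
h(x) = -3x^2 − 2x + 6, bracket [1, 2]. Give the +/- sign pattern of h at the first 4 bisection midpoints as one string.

x = 1.5 gives h = -3.75, negative; keep [1, 1.5]
x = 1.25 gives h = -1.1875, negative; keep [1, 1.25]
x = 1.125 gives h = -0.046875, negative; keep [1, 1.125]
x = 1.0625 gives h = 0.4883, positive; keep [1.0625, 1.125]

---+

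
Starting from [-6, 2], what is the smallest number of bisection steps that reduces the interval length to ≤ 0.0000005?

24

Width after n steps is 8/2^n. Need 2^n ≥ 8/0.0000005 = 16000000.
2^23 = 8388608 < 16000000 ≤ 2^24 = 16777216, so n = 24.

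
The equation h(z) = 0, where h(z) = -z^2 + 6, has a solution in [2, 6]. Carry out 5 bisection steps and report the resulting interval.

[2.375, 2.5]

z = 4 gives h = -10, negative; keep [2, 4]
z = 3 gives h = -3, negative; keep [2, 3]
z = 2.5 gives h = -0.25, negative; keep [2, 2.5]
z = 2.25 gives h = 0.9375, positive; keep [2.25, 2.5]
z = 2.375 gives h = 0.3594, positive; keep [2.375, 2.5]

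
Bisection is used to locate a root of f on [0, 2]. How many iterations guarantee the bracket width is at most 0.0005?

12

Width after n steps is 2/2^n. Need 2^n ≥ 2/0.0005 = 4000.
2^11 = 2048 < 4000 ≤ 2^12 = 4096, so n = 12.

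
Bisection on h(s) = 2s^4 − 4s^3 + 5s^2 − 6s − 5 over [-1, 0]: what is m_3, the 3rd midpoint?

-0.625

s = -0.5 gives h = -0.125, negative; keep [-1, -0.5]
s = -0.75 gives h = 4.632812, positive; keep [-0.75, -0.5]
s = -0.625 gives h = 1.984863, positive; keep [-0.625, -0.5]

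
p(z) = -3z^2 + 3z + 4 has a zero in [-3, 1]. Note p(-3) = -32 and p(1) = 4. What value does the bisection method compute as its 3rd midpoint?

z = -1 gives p = -2, negative; keep [-1, 1]
z = 0 gives p = 4, positive; keep [-1, 0]
z = -0.5 gives p = 1.75, positive; keep [-1, -0.5]

-0.5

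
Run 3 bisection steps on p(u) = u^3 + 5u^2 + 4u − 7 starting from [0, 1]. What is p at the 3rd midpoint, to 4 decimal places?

0.9980

m = 0.5, p(m) = -3.625 (−); new bracket [0.5, 1]
m = 0.75, p(m) = -0.765625 (−); new bracket [0.75, 1]
m = 0.875, p(m) = 0.998047 (+); new bracket [0.75, 0.875]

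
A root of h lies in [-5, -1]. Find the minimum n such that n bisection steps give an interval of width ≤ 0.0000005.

23

Width after n steps is 4/2^n. Need 2^n ≥ 4/0.0000005 = 8000000.
2^22 = 4194304 < 8000000 ≤ 2^23 = 8388608, so n = 23.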